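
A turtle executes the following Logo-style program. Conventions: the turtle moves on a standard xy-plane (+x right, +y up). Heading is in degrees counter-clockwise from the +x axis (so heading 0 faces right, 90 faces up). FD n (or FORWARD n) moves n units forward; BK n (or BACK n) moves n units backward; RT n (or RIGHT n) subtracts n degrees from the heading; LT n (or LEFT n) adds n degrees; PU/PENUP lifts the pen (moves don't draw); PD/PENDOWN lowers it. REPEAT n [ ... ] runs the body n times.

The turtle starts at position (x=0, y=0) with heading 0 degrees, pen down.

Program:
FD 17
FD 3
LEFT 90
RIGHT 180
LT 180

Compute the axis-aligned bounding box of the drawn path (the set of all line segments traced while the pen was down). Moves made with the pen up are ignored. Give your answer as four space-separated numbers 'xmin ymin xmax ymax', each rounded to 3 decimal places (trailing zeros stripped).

Answer: 0 0 20 0

Derivation:
Executing turtle program step by step:
Start: pos=(0,0), heading=0, pen down
FD 17: (0,0) -> (17,0) [heading=0, draw]
FD 3: (17,0) -> (20,0) [heading=0, draw]
LT 90: heading 0 -> 90
RT 180: heading 90 -> 270
LT 180: heading 270 -> 90
Final: pos=(20,0), heading=90, 2 segment(s) drawn

Segment endpoints: x in {0, 17, 20}, y in {0}
xmin=0, ymin=0, xmax=20, ymax=0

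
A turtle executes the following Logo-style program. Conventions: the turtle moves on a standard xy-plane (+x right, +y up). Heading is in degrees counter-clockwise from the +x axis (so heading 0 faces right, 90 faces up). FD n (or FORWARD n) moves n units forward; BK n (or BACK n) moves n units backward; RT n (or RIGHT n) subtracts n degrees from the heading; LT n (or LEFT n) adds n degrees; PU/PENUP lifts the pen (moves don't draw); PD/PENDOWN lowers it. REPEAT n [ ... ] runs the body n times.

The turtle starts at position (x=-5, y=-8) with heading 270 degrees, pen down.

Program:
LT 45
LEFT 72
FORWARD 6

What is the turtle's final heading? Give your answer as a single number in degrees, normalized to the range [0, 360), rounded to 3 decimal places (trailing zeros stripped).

Executing turtle program step by step:
Start: pos=(-5,-8), heading=270, pen down
LT 45: heading 270 -> 315
LT 72: heading 315 -> 27
FD 6: (-5,-8) -> (0.346,-5.276) [heading=27, draw]
Final: pos=(0.346,-5.276), heading=27, 1 segment(s) drawn

Answer: 27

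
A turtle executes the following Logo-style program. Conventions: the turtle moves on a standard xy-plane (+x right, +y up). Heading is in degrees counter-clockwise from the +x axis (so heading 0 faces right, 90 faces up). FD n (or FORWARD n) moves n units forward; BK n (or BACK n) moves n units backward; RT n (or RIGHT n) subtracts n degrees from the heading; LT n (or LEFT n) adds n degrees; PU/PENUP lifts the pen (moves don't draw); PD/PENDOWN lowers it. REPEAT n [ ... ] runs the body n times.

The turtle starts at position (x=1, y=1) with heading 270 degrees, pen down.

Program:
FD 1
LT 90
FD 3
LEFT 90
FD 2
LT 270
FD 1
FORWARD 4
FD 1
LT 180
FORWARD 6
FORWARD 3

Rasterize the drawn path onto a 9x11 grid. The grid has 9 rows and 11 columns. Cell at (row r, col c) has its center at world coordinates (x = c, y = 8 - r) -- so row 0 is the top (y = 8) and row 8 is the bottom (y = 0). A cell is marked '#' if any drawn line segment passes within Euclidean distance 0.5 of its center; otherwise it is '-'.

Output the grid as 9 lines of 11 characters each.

Answer: -----------
-----------
-----------
-----------
-----------
-----------
-##########
-#--#------
-####------

Derivation:
Segment 0: (1,1) -> (1,0)
Segment 1: (1,0) -> (4,-0)
Segment 2: (4,-0) -> (4,2)
Segment 3: (4,2) -> (5,2)
Segment 4: (5,2) -> (9,2)
Segment 5: (9,2) -> (10,2)
Segment 6: (10,2) -> (4,2)
Segment 7: (4,2) -> (1,2)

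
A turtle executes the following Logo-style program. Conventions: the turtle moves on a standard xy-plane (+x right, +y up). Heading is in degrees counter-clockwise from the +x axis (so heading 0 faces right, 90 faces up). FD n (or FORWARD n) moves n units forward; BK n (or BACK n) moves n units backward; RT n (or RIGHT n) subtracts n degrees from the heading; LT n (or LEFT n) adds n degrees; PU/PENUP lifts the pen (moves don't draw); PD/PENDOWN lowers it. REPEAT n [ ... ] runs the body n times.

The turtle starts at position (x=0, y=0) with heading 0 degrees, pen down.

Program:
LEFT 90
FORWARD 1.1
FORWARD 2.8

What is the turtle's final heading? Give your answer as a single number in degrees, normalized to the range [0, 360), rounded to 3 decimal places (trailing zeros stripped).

Answer: 90

Derivation:
Executing turtle program step by step:
Start: pos=(0,0), heading=0, pen down
LT 90: heading 0 -> 90
FD 1.1: (0,0) -> (0,1.1) [heading=90, draw]
FD 2.8: (0,1.1) -> (0,3.9) [heading=90, draw]
Final: pos=(0,3.9), heading=90, 2 segment(s) drawn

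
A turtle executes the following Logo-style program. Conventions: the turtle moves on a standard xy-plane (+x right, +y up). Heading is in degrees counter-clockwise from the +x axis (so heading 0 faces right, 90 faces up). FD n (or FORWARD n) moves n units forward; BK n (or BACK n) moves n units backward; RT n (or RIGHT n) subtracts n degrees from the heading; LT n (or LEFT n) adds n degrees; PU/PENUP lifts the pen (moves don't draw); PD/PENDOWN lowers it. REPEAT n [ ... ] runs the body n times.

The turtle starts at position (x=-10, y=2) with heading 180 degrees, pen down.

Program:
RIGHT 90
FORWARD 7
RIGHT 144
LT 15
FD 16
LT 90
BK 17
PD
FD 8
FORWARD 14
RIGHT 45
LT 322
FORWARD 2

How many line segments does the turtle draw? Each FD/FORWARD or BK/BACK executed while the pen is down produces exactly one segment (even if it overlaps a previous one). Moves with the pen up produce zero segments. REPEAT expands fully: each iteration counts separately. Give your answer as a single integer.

Answer: 6

Derivation:
Executing turtle program step by step:
Start: pos=(-10,2), heading=180, pen down
RT 90: heading 180 -> 90
FD 7: (-10,2) -> (-10,9) [heading=90, draw]
RT 144: heading 90 -> 306
LT 15: heading 306 -> 321
FD 16: (-10,9) -> (2.434,-1.069) [heading=321, draw]
LT 90: heading 321 -> 51
BK 17: (2.434,-1.069) -> (-8.264,-14.281) [heading=51, draw]
PD: pen down
FD 8: (-8.264,-14.281) -> (-3.23,-8.063) [heading=51, draw]
FD 14: (-3.23,-8.063) -> (5.581,2.817) [heading=51, draw]
RT 45: heading 51 -> 6
LT 322: heading 6 -> 328
FD 2: (5.581,2.817) -> (7.277,1.757) [heading=328, draw]
Final: pos=(7.277,1.757), heading=328, 6 segment(s) drawn
Segments drawn: 6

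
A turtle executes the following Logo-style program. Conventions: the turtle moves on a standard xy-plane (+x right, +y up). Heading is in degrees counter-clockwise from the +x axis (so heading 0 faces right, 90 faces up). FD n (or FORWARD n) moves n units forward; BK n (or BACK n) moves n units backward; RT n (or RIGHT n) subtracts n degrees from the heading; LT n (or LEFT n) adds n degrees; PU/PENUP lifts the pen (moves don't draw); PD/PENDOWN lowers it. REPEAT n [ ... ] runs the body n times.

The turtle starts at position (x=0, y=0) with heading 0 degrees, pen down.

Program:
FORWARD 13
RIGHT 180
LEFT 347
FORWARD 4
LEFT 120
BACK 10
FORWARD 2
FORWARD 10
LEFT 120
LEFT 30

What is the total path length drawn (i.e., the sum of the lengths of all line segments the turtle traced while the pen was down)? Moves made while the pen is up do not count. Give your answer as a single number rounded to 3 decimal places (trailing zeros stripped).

Executing turtle program step by step:
Start: pos=(0,0), heading=0, pen down
FD 13: (0,0) -> (13,0) [heading=0, draw]
RT 180: heading 0 -> 180
LT 347: heading 180 -> 167
FD 4: (13,0) -> (9.103,0.9) [heading=167, draw]
LT 120: heading 167 -> 287
BK 10: (9.103,0.9) -> (6.179,10.463) [heading=287, draw]
FD 2: (6.179,10.463) -> (6.764,8.55) [heading=287, draw]
FD 10: (6.764,8.55) -> (9.687,-1.013) [heading=287, draw]
LT 120: heading 287 -> 47
LT 30: heading 47 -> 77
Final: pos=(9.687,-1.013), heading=77, 5 segment(s) drawn

Segment lengths:
  seg 1: (0,0) -> (13,0), length = 13
  seg 2: (13,0) -> (9.103,0.9), length = 4
  seg 3: (9.103,0.9) -> (6.179,10.463), length = 10
  seg 4: (6.179,10.463) -> (6.764,8.55), length = 2
  seg 5: (6.764,8.55) -> (9.687,-1.013), length = 10
Total = 39

Answer: 39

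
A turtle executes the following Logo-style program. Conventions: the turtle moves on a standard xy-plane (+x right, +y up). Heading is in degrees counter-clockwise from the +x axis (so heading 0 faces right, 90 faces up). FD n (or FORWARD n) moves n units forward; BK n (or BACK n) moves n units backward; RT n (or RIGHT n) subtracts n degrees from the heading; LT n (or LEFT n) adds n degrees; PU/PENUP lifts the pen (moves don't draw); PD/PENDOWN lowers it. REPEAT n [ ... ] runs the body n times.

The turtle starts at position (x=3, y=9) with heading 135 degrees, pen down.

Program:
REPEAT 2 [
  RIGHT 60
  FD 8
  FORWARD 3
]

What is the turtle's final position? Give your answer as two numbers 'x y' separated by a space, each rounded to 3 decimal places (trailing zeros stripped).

Answer: 16.472 22.472

Derivation:
Executing turtle program step by step:
Start: pos=(3,9), heading=135, pen down
REPEAT 2 [
  -- iteration 1/2 --
  RT 60: heading 135 -> 75
  FD 8: (3,9) -> (5.071,16.727) [heading=75, draw]
  FD 3: (5.071,16.727) -> (5.847,19.625) [heading=75, draw]
  -- iteration 2/2 --
  RT 60: heading 75 -> 15
  FD 8: (5.847,19.625) -> (13.574,21.696) [heading=15, draw]
  FD 3: (13.574,21.696) -> (16.472,22.472) [heading=15, draw]
]
Final: pos=(16.472,22.472), heading=15, 4 segment(s) drawn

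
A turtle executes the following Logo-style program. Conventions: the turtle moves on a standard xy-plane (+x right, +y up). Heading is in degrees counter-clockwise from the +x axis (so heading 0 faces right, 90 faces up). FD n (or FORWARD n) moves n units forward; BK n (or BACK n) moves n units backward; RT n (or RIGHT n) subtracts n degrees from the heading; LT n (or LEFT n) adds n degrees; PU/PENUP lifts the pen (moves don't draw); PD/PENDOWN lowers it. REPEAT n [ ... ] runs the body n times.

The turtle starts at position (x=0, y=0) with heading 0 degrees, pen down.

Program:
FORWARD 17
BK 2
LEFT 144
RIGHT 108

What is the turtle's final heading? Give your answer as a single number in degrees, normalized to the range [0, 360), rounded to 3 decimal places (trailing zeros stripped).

Answer: 36

Derivation:
Executing turtle program step by step:
Start: pos=(0,0), heading=0, pen down
FD 17: (0,0) -> (17,0) [heading=0, draw]
BK 2: (17,0) -> (15,0) [heading=0, draw]
LT 144: heading 0 -> 144
RT 108: heading 144 -> 36
Final: pos=(15,0), heading=36, 2 segment(s) drawn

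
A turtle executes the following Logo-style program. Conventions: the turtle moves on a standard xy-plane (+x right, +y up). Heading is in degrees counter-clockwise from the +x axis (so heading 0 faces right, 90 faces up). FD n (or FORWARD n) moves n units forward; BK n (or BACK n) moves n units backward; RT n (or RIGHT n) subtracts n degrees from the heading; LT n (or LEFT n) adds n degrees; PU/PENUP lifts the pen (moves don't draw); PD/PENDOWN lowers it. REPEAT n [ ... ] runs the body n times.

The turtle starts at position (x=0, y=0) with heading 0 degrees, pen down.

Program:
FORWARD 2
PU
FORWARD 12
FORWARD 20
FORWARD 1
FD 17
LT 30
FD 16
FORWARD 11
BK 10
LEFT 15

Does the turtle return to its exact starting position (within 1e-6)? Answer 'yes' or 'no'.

Executing turtle program step by step:
Start: pos=(0,0), heading=0, pen down
FD 2: (0,0) -> (2,0) [heading=0, draw]
PU: pen up
FD 12: (2,0) -> (14,0) [heading=0, move]
FD 20: (14,0) -> (34,0) [heading=0, move]
FD 1: (34,0) -> (35,0) [heading=0, move]
FD 17: (35,0) -> (52,0) [heading=0, move]
LT 30: heading 0 -> 30
FD 16: (52,0) -> (65.856,8) [heading=30, move]
FD 11: (65.856,8) -> (75.383,13.5) [heading=30, move]
BK 10: (75.383,13.5) -> (66.722,8.5) [heading=30, move]
LT 15: heading 30 -> 45
Final: pos=(66.722,8.5), heading=45, 1 segment(s) drawn

Start position: (0, 0)
Final position: (66.722, 8.5)
Distance = 67.262; >= 1e-6 -> NOT closed

Answer: no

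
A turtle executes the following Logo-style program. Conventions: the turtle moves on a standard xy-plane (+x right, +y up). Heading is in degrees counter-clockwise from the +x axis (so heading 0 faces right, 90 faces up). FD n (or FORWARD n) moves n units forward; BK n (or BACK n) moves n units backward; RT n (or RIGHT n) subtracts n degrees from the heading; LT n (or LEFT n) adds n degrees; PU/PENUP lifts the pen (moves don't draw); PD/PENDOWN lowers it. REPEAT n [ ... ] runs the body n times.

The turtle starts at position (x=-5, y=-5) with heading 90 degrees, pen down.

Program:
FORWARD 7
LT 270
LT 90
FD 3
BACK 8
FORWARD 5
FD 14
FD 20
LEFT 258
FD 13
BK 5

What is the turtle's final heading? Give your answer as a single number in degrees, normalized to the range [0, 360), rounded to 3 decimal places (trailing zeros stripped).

Answer: 348

Derivation:
Executing turtle program step by step:
Start: pos=(-5,-5), heading=90, pen down
FD 7: (-5,-5) -> (-5,2) [heading=90, draw]
LT 270: heading 90 -> 0
LT 90: heading 0 -> 90
FD 3: (-5,2) -> (-5,5) [heading=90, draw]
BK 8: (-5,5) -> (-5,-3) [heading=90, draw]
FD 5: (-5,-3) -> (-5,2) [heading=90, draw]
FD 14: (-5,2) -> (-5,16) [heading=90, draw]
FD 20: (-5,16) -> (-5,36) [heading=90, draw]
LT 258: heading 90 -> 348
FD 13: (-5,36) -> (7.716,33.297) [heading=348, draw]
BK 5: (7.716,33.297) -> (2.825,34.337) [heading=348, draw]
Final: pos=(2.825,34.337), heading=348, 8 segment(s) drawn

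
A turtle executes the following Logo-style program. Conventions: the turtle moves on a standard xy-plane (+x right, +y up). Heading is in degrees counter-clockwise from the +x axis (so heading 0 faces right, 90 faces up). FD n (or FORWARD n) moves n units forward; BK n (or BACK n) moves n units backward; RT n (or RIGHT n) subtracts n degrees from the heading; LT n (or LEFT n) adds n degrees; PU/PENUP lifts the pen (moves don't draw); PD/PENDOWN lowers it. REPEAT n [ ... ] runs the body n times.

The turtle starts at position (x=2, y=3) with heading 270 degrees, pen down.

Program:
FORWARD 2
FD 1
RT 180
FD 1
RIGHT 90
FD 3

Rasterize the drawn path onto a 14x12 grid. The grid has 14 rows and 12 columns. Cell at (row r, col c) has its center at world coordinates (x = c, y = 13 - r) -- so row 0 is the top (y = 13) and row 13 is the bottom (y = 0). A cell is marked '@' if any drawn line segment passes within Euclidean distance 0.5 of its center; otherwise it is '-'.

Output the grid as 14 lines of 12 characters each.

Segment 0: (2,3) -> (2,1)
Segment 1: (2,1) -> (2,0)
Segment 2: (2,0) -> (2,1)
Segment 3: (2,1) -> (5,1)

Answer: ------------
------------
------------
------------
------------
------------
------------
------------
------------
------------
--@---------
--@---------
--@@@@------
--@---------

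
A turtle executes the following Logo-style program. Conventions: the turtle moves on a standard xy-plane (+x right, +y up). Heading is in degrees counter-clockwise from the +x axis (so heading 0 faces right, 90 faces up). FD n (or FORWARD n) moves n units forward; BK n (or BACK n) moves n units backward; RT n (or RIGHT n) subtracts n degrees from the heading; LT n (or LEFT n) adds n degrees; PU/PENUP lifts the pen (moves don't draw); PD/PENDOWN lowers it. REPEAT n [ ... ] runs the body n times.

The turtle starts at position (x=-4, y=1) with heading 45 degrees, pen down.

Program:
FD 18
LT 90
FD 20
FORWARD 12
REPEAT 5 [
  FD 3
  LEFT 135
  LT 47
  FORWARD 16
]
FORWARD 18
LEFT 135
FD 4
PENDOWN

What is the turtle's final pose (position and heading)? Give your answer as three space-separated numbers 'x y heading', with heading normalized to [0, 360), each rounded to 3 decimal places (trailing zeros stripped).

Executing turtle program step by step:
Start: pos=(-4,1), heading=45, pen down
FD 18: (-4,1) -> (8.728,13.728) [heading=45, draw]
LT 90: heading 45 -> 135
FD 20: (8.728,13.728) -> (-5.414,27.87) [heading=135, draw]
FD 12: (-5.414,27.87) -> (-13.899,36.355) [heading=135, draw]
REPEAT 5 [
  -- iteration 1/5 --
  FD 3: (-13.899,36.355) -> (-16.021,38.477) [heading=135, draw]
  LT 135: heading 135 -> 270
  LT 47: heading 270 -> 317
  FD 16: (-16.021,38.477) -> (-4.319,27.565) [heading=317, draw]
  -- iteration 2/5 --
  FD 3: (-4.319,27.565) -> (-2.125,25.519) [heading=317, draw]
  LT 135: heading 317 -> 92
  LT 47: heading 92 -> 139
  FD 16: (-2.125,25.519) -> (-14.2,36.016) [heading=139, draw]
  -- iteration 3/5 --
  FD 3: (-14.2,36.016) -> (-16.465,37.984) [heading=139, draw]
  LT 135: heading 139 -> 274
  LT 47: heading 274 -> 321
  FD 16: (-16.465,37.984) -> (-4.03,27.915) [heading=321, draw]
  -- iteration 4/5 --
  FD 3: (-4.03,27.915) -> (-1.699,26.027) [heading=321, draw]
  LT 135: heading 321 -> 96
  LT 47: heading 96 -> 143
  FD 16: (-1.699,26.027) -> (-14.477,35.656) [heading=143, draw]
  -- iteration 5/5 --
  FD 3: (-14.477,35.656) -> (-16.873,37.461) [heading=143, draw]
  LT 135: heading 143 -> 278
  LT 47: heading 278 -> 325
  FD 16: (-16.873,37.461) -> (-3.766,28.284) [heading=325, draw]
]
FD 18: (-3.766,28.284) -> (10.978,17.96) [heading=325, draw]
LT 135: heading 325 -> 100
FD 4: (10.978,17.96) -> (10.284,21.899) [heading=100, draw]
PD: pen down
Final: pos=(10.284,21.899), heading=100, 15 segment(s) drawn

Answer: 10.284 21.899 100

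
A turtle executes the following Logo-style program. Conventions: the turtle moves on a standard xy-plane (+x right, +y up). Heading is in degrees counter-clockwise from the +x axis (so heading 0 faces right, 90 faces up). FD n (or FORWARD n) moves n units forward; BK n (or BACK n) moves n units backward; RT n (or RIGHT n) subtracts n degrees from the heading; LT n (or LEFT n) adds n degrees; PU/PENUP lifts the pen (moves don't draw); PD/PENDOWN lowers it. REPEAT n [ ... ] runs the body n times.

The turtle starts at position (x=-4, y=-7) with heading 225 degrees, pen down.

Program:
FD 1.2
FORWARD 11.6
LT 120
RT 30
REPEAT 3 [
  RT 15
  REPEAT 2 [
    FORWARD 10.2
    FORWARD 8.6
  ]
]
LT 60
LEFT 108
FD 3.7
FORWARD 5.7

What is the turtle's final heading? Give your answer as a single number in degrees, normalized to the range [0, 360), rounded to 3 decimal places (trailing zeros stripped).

Answer: 78

Derivation:
Executing turtle program step by step:
Start: pos=(-4,-7), heading=225, pen down
FD 1.2: (-4,-7) -> (-4.849,-7.849) [heading=225, draw]
FD 11.6: (-4.849,-7.849) -> (-13.051,-16.051) [heading=225, draw]
LT 120: heading 225 -> 345
RT 30: heading 345 -> 315
REPEAT 3 [
  -- iteration 1/3 --
  RT 15: heading 315 -> 300
  REPEAT 2 [
    -- iteration 1/2 --
    FD 10.2: (-13.051,-16.051) -> (-7.951,-24.884) [heading=300, draw]
    FD 8.6: (-7.951,-24.884) -> (-3.651,-32.332) [heading=300, draw]
    -- iteration 2/2 --
    FD 10.2: (-3.651,-32.332) -> (1.449,-41.166) [heading=300, draw]
    FD 8.6: (1.449,-41.166) -> (5.749,-48.614) [heading=300, draw]
  ]
  -- iteration 2/3 --
  RT 15: heading 300 -> 285
  REPEAT 2 [
    -- iteration 1/2 --
    FD 10.2: (5.749,-48.614) -> (8.389,-58.466) [heading=285, draw]
    FD 8.6: (8.389,-58.466) -> (10.615,-66.773) [heading=285, draw]
    -- iteration 2/2 --
    FD 10.2: (10.615,-66.773) -> (13.255,-76.625) [heading=285, draw]
    FD 8.6: (13.255,-76.625) -> (15.481,-84.932) [heading=285, draw]
  ]
  -- iteration 3/3 --
  RT 15: heading 285 -> 270
  REPEAT 2 [
    -- iteration 1/2 --
    FD 10.2: (15.481,-84.932) -> (15.481,-95.132) [heading=270, draw]
    FD 8.6: (15.481,-95.132) -> (15.481,-103.732) [heading=270, draw]
    -- iteration 2/2 --
    FD 10.2: (15.481,-103.732) -> (15.481,-113.932) [heading=270, draw]
    FD 8.6: (15.481,-113.932) -> (15.481,-122.532) [heading=270, draw]
  ]
]
LT 60: heading 270 -> 330
LT 108: heading 330 -> 78
FD 3.7: (15.481,-122.532) -> (16.25,-118.913) [heading=78, draw]
FD 5.7: (16.25,-118.913) -> (17.435,-113.338) [heading=78, draw]
Final: pos=(17.435,-113.338), heading=78, 16 segment(s) drawn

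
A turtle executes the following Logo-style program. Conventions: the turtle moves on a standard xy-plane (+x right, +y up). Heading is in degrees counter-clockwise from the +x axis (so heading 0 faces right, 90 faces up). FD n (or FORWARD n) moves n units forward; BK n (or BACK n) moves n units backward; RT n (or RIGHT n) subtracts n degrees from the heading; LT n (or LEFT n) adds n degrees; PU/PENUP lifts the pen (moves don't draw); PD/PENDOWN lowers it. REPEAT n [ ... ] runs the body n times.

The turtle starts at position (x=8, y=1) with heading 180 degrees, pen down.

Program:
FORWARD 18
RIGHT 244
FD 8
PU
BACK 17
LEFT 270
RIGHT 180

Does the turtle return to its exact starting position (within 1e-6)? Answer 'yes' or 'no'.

Answer: no

Derivation:
Executing turtle program step by step:
Start: pos=(8,1), heading=180, pen down
FD 18: (8,1) -> (-10,1) [heading=180, draw]
RT 244: heading 180 -> 296
FD 8: (-10,1) -> (-6.493,-6.19) [heading=296, draw]
PU: pen up
BK 17: (-6.493,-6.19) -> (-13.945,9.089) [heading=296, move]
LT 270: heading 296 -> 206
RT 180: heading 206 -> 26
Final: pos=(-13.945,9.089), heading=26, 2 segment(s) drawn

Start position: (8, 1)
Final position: (-13.945, 9.089)
Distance = 23.389; >= 1e-6 -> NOT closed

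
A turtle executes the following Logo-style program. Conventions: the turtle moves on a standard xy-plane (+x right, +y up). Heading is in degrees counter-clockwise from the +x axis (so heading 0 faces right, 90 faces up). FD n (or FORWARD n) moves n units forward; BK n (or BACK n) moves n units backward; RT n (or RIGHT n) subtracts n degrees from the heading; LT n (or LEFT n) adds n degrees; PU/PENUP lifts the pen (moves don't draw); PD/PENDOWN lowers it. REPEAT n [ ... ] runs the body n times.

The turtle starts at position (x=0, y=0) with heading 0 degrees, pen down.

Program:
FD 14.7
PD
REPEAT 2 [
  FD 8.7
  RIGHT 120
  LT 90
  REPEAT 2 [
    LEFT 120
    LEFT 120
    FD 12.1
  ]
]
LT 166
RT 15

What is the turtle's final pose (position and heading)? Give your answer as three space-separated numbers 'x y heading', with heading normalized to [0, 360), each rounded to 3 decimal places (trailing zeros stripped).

Executing turtle program step by step:
Start: pos=(0,0), heading=0, pen down
FD 14.7: (0,0) -> (14.7,0) [heading=0, draw]
PD: pen down
REPEAT 2 [
  -- iteration 1/2 --
  FD 8.7: (14.7,0) -> (23.4,0) [heading=0, draw]
  RT 120: heading 0 -> 240
  LT 90: heading 240 -> 330
  REPEAT 2 [
    -- iteration 1/2 --
    LT 120: heading 330 -> 90
    LT 120: heading 90 -> 210
    FD 12.1: (23.4,0) -> (12.921,-6.05) [heading=210, draw]
    -- iteration 2/2 --
    LT 120: heading 210 -> 330
    LT 120: heading 330 -> 90
    FD 12.1: (12.921,-6.05) -> (12.921,6.05) [heading=90, draw]
  ]
  -- iteration 2/2 --
  FD 8.7: (12.921,6.05) -> (12.921,14.75) [heading=90, draw]
  RT 120: heading 90 -> 330
  LT 90: heading 330 -> 60
  REPEAT 2 [
    -- iteration 1/2 --
    LT 120: heading 60 -> 180
    LT 120: heading 180 -> 300
    FD 12.1: (12.921,14.75) -> (18.971,4.271) [heading=300, draw]
    -- iteration 2/2 --
    LT 120: heading 300 -> 60
    LT 120: heading 60 -> 180
    FD 12.1: (18.971,4.271) -> (6.871,4.271) [heading=180, draw]
  ]
]
LT 166: heading 180 -> 346
RT 15: heading 346 -> 331
Final: pos=(6.871,4.271), heading=331, 7 segment(s) drawn

Answer: 6.871 4.271 331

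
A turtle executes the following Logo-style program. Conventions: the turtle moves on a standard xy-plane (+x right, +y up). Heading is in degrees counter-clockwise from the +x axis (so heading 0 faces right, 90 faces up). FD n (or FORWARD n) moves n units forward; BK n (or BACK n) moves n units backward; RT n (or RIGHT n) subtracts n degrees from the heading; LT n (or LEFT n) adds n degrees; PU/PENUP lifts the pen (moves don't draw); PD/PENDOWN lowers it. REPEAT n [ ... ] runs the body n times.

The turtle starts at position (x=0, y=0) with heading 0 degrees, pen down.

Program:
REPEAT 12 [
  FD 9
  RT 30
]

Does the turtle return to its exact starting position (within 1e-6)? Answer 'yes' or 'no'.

Answer: yes

Derivation:
Executing turtle program step by step:
Start: pos=(0,0), heading=0, pen down
REPEAT 12 [
  -- iteration 1/12 --
  FD 9: (0,0) -> (9,0) [heading=0, draw]
  RT 30: heading 0 -> 330
  -- iteration 2/12 --
  FD 9: (9,0) -> (16.794,-4.5) [heading=330, draw]
  RT 30: heading 330 -> 300
  -- iteration 3/12 --
  FD 9: (16.794,-4.5) -> (21.294,-12.294) [heading=300, draw]
  RT 30: heading 300 -> 270
  -- iteration 4/12 --
  FD 9: (21.294,-12.294) -> (21.294,-21.294) [heading=270, draw]
  RT 30: heading 270 -> 240
  -- iteration 5/12 --
  FD 9: (21.294,-21.294) -> (16.794,-29.088) [heading=240, draw]
  RT 30: heading 240 -> 210
  -- iteration 6/12 --
  FD 9: (16.794,-29.088) -> (9,-33.588) [heading=210, draw]
  RT 30: heading 210 -> 180
  -- iteration 7/12 --
  FD 9: (9,-33.588) -> (0,-33.588) [heading=180, draw]
  RT 30: heading 180 -> 150
  -- iteration 8/12 --
  FD 9: (0,-33.588) -> (-7.794,-29.088) [heading=150, draw]
  RT 30: heading 150 -> 120
  -- iteration 9/12 --
  FD 9: (-7.794,-29.088) -> (-12.294,-21.294) [heading=120, draw]
  RT 30: heading 120 -> 90
  -- iteration 10/12 --
  FD 9: (-12.294,-21.294) -> (-12.294,-12.294) [heading=90, draw]
  RT 30: heading 90 -> 60
  -- iteration 11/12 --
  FD 9: (-12.294,-12.294) -> (-7.794,-4.5) [heading=60, draw]
  RT 30: heading 60 -> 30
  -- iteration 12/12 --
  FD 9: (-7.794,-4.5) -> (0,0) [heading=30, draw]
  RT 30: heading 30 -> 0
]
Final: pos=(0,0), heading=0, 12 segment(s) drawn

Start position: (0, 0)
Final position: (0, 0)
Distance = 0; < 1e-6 -> CLOSED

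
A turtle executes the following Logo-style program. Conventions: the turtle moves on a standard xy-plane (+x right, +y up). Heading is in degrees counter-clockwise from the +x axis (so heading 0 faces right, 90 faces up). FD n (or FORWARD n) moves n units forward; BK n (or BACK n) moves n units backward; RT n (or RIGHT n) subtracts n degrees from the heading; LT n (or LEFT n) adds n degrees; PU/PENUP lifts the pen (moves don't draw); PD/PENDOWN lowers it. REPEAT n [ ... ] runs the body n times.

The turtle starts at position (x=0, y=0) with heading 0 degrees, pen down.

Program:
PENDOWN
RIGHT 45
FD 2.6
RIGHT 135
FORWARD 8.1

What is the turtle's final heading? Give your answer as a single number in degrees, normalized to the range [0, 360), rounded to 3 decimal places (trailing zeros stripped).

Answer: 180

Derivation:
Executing turtle program step by step:
Start: pos=(0,0), heading=0, pen down
PD: pen down
RT 45: heading 0 -> 315
FD 2.6: (0,0) -> (1.838,-1.838) [heading=315, draw]
RT 135: heading 315 -> 180
FD 8.1: (1.838,-1.838) -> (-6.262,-1.838) [heading=180, draw]
Final: pos=(-6.262,-1.838), heading=180, 2 segment(s) drawn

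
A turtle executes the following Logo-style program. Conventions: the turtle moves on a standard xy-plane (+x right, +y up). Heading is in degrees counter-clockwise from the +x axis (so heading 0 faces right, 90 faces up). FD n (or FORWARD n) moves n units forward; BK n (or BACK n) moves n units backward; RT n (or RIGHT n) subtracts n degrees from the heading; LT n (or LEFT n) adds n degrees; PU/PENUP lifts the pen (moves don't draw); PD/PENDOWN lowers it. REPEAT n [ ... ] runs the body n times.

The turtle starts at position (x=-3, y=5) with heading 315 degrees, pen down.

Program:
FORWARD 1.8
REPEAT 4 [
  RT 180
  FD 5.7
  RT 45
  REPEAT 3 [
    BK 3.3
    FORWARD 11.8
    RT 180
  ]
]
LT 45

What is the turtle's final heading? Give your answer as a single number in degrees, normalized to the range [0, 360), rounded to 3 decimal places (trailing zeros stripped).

Answer: 180

Derivation:
Executing turtle program step by step:
Start: pos=(-3,5), heading=315, pen down
FD 1.8: (-3,5) -> (-1.727,3.727) [heading=315, draw]
REPEAT 4 [
  -- iteration 1/4 --
  RT 180: heading 315 -> 135
  FD 5.7: (-1.727,3.727) -> (-5.758,7.758) [heading=135, draw]
  RT 45: heading 135 -> 90
  REPEAT 3 [
    -- iteration 1/3 --
    BK 3.3: (-5.758,7.758) -> (-5.758,4.458) [heading=90, draw]
    FD 11.8: (-5.758,4.458) -> (-5.758,16.258) [heading=90, draw]
    RT 180: heading 90 -> 270
    -- iteration 2/3 --
    BK 3.3: (-5.758,16.258) -> (-5.758,19.558) [heading=270, draw]
    FD 11.8: (-5.758,19.558) -> (-5.758,7.758) [heading=270, draw]
    RT 180: heading 270 -> 90
    -- iteration 3/3 --
    BK 3.3: (-5.758,7.758) -> (-5.758,4.458) [heading=90, draw]
    FD 11.8: (-5.758,4.458) -> (-5.758,16.258) [heading=90, draw]
    RT 180: heading 90 -> 270
  ]
  -- iteration 2/4 --
  RT 180: heading 270 -> 90
  FD 5.7: (-5.758,16.258) -> (-5.758,21.958) [heading=90, draw]
  RT 45: heading 90 -> 45
  REPEAT 3 [
    -- iteration 1/3 --
    BK 3.3: (-5.758,21.958) -> (-8.091,19.624) [heading=45, draw]
    FD 11.8: (-8.091,19.624) -> (0.253,27.968) [heading=45, draw]
    RT 180: heading 45 -> 225
    -- iteration 2/3 --
    BK 3.3: (0.253,27.968) -> (2.586,30.302) [heading=225, draw]
    FD 11.8: (2.586,30.302) -> (-5.758,21.958) [heading=225, draw]
    RT 180: heading 225 -> 45
    -- iteration 3/3 --
    BK 3.3: (-5.758,21.958) -> (-8.091,19.624) [heading=45, draw]
    FD 11.8: (-8.091,19.624) -> (0.253,27.968) [heading=45, draw]
    RT 180: heading 45 -> 225
  ]
  -- iteration 3/4 --
  RT 180: heading 225 -> 45
  FD 5.7: (0.253,27.968) -> (4.283,31.999) [heading=45, draw]
  RT 45: heading 45 -> 0
  REPEAT 3 [
    -- iteration 1/3 --
    BK 3.3: (4.283,31.999) -> (0.983,31.999) [heading=0, draw]
    FD 11.8: (0.983,31.999) -> (12.783,31.999) [heading=0, draw]
    RT 180: heading 0 -> 180
    -- iteration 2/3 --
    BK 3.3: (12.783,31.999) -> (16.083,31.999) [heading=180, draw]
    FD 11.8: (16.083,31.999) -> (4.283,31.999) [heading=180, draw]
    RT 180: heading 180 -> 0
    -- iteration 3/3 --
    BK 3.3: (4.283,31.999) -> (0.983,31.999) [heading=0, draw]
    FD 11.8: (0.983,31.999) -> (12.783,31.999) [heading=0, draw]
    RT 180: heading 0 -> 180
  ]
  -- iteration 4/4 --
  RT 180: heading 180 -> 0
  FD 5.7: (12.783,31.999) -> (18.483,31.999) [heading=0, draw]
  RT 45: heading 0 -> 315
  REPEAT 3 [
    -- iteration 1/3 --
    BK 3.3: (18.483,31.999) -> (16.15,34.332) [heading=315, draw]
    FD 11.8: (16.15,34.332) -> (24.494,25.988) [heading=315, draw]
    RT 180: heading 315 -> 135
    -- iteration 2/3 --
    BK 3.3: (24.494,25.988) -> (26.827,23.655) [heading=135, draw]
    FD 11.8: (26.827,23.655) -> (18.483,31.999) [heading=135, draw]
    RT 180: heading 135 -> 315
    -- iteration 3/3 --
    BK 3.3: (18.483,31.999) -> (16.15,34.332) [heading=315, draw]
    FD 11.8: (16.15,34.332) -> (24.494,25.988) [heading=315, draw]
    RT 180: heading 315 -> 135
  ]
]
LT 45: heading 135 -> 180
Final: pos=(24.494,25.988), heading=180, 29 segment(s) drawn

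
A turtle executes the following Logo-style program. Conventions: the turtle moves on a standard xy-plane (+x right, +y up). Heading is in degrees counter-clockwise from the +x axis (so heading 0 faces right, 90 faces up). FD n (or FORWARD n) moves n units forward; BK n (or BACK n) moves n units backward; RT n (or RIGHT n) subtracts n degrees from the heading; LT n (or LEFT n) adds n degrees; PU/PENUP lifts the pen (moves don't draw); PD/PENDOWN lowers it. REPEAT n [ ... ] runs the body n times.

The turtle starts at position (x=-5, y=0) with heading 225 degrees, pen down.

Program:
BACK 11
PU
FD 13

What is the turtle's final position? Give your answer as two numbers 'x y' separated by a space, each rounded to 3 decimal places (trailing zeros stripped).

Executing turtle program step by step:
Start: pos=(-5,0), heading=225, pen down
BK 11: (-5,0) -> (2.778,7.778) [heading=225, draw]
PU: pen up
FD 13: (2.778,7.778) -> (-6.414,-1.414) [heading=225, move]
Final: pos=(-6.414,-1.414), heading=225, 1 segment(s) drawn

Answer: -6.414 -1.414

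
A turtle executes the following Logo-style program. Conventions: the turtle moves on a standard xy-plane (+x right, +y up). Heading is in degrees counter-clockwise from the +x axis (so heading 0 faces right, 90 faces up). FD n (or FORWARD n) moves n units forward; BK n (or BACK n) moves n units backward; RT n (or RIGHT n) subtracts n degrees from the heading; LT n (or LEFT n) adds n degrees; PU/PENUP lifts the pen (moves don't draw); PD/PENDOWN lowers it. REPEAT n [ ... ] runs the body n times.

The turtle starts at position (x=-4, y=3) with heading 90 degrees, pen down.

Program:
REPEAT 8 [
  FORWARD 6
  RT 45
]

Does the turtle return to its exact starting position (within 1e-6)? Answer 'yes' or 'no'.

Executing turtle program step by step:
Start: pos=(-4,3), heading=90, pen down
REPEAT 8 [
  -- iteration 1/8 --
  FD 6: (-4,3) -> (-4,9) [heading=90, draw]
  RT 45: heading 90 -> 45
  -- iteration 2/8 --
  FD 6: (-4,9) -> (0.243,13.243) [heading=45, draw]
  RT 45: heading 45 -> 0
  -- iteration 3/8 --
  FD 6: (0.243,13.243) -> (6.243,13.243) [heading=0, draw]
  RT 45: heading 0 -> 315
  -- iteration 4/8 --
  FD 6: (6.243,13.243) -> (10.485,9) [heading=315, draw]
  RT 45: heading 315 -> 270
  -- iteration 5/8 --
  FD 6: (10.485,9) -> (10.485,3) [heading=270, draw]
  RT 45: heading 270 -> 225
  -- iteration 6/8 --
  FD 6: (10.485,3) -> (6.243,-1.243) [heading=225, draw]
  RT 45: heading 225 -> 180
  -- iteration 7/8 --
  FD 6: (6.243,-1.243) -> (0.243,-1.243) [heading=180, draw]
  RT 45: heading 180 -> 135
  -- iteration 8/8 --
  FD 6: (0.243,-1.243) -> (-4,3) [heading=135, draw]
  RT 45: heading 135 -> 90
]
Final: pos=(-4,3), heading=90, 8 segment(s) drawn

Start position: (-4, 3)
Final position: (-4, 3)
Distance = 0; < 1e-6 -> CLOSED

Answer: yes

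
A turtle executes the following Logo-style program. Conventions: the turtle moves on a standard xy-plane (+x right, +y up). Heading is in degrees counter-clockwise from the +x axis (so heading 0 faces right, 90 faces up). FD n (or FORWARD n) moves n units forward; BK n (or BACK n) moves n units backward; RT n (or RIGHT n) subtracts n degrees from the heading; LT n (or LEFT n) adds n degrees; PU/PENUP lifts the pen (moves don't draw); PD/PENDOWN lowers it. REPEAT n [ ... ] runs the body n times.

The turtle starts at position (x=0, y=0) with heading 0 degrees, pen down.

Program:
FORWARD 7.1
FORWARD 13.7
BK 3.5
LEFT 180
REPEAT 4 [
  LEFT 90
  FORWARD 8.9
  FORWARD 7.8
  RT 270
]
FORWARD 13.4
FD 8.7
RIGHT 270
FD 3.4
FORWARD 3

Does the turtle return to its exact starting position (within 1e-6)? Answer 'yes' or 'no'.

Answer: no

Derivation:
Executing turtle program step by step:
Start: pos=(0,0), heading=0, pen down
FD 7.1: (0,0) -> (7.1,0) [heading=0, draw]
FD 13.7: (7.1,0) -> (20.8,0) [heading=0, draw]
BK 3.5: (20.8,0) -> (17.3,0) [heading=0, draw]
LT 180: heading 0 -> 180
REPEAT 4 [
  -- iteration 1/4 --
  LT 90: heading 180 -> 270
  FD 8.9: (17.3,0) -> (17.3,-8.9) [heading=270, draw]
  FD 7.8: (17.3,-8.9) -> (17.3,-16.7) [heading=270, draw]
  RT 270: heading 270 -> 0
  -- iteration 2/4 --
  LT 90: heading 0 -> 90
  FD 8.9: (17.3,-16.7) -> (17.3,-7.8) [heading=90, draw]
  FD 7.8: (17.3,-7.8) -> (17.3,0) [heading=90, draw]
  RT 270: heading 90 -> 180
  -- iteration 3/4 --
  LT 90: heading 180 -> 270
  FD 8.9: (17.3,0) -> (17.3,-8.9) [heading=270, draw]
  FD 7.8: (17.3,-8.9) -> (17.3,-16.7) [heading=270, draw]
  RT 270: heading 270 -> 0
  -- iteration 4/4 --
  LT 90: heading 0 -> 90
  FD 8.9: (17.3,-16.7) -> (17.3,-7.8) [heading=90, draw]
  FD 7.8: (17.3,-7.8) -> (17.3,0) [heading=90, draw]
  RT 270: heading 90 -> 180
]
FD 13.4: (17.3,0) -> (3.9,0) [heading=180, draw]
FD 8.7: (3.9,0) -> (-4.8,0) [heading=180, draw]
RT 270: heading 180 -> 270
FD 3.4: (-4.8,0) -> (-4.8,-3.4) [heading=270, draw]
FD 3: (-4.8,-3.4) -> (-4.8,-6.4) [heading=270, draw]
Final: pos=(-4.8,-6.4), heading=270, 15 segment(s) drawn

Start position: (0, 0)
Final position: (-4.8, -6.4)
Distance = 8; >= 1e-6 -> NOT closed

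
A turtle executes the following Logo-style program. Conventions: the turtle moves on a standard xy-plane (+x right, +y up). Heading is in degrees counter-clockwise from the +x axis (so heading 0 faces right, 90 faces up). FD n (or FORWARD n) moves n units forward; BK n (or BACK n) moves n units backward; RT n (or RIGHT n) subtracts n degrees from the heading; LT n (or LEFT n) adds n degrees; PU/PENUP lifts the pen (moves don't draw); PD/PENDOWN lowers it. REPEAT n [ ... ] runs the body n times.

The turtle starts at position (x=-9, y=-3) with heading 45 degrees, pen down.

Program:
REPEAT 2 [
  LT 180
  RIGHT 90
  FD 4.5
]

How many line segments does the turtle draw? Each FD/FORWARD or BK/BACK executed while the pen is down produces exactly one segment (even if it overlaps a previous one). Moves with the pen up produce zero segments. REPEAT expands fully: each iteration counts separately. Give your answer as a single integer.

Answer: 2

Derivation:
Executing turtle program step by step:
Start: pos=(-9,-3), heading=45, pen down
REPEAT 2 [
  -- iteration 1/2 --
  LT 180: heading 45 -> 225
  RT 90: heading 225 -> 135
  FD 4.5: (-9,-3) -> (-12.182,0.182) [heading=135, draw]
  -- iteration 2/2 --
  LT 180: heading 135 -> 315
  RT 90: heading 315 -> 225
  FD 4.5: (-12.182,0.182) -> (-15.364,-3) [heading=225, draw]
]
Final: pos=(-15.364,-3), heading=225, 2 segment(s) drawn
Segments drawn: 2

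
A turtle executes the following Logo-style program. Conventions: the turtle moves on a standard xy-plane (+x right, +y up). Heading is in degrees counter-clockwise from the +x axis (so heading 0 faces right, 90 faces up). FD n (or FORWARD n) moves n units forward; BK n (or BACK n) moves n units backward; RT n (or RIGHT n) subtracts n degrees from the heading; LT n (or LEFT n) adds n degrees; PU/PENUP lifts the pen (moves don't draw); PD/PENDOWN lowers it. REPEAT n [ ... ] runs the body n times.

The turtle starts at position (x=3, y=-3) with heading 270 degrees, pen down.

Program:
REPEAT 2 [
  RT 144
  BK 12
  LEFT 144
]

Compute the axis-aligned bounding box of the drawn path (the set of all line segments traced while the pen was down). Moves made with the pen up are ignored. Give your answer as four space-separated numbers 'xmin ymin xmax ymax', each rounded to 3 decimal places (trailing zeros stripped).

Answer: 3 -22.416 17.107 -3

Derivation:
Executing turtle program step by step:
Start: pos=(3,-3), heading=270, pen down
REPEAT 2 [
  -- iteration 1/2 --
  RT 144: heading 270 -> 126
  BK 12: (3,-3) -> (10.053,-12.708) [heading=126, draw]
  LT 144: heading 126 -> 270
  -- iteration 2/2 --
  RT 144: heading 270 -> 126
  BK 12: (10.053,-12.708) -> (17.107,-22.416) [heading=126, draw]
  LT 144: heading 126 -> 270
]
Final: pos=(17.107,-22.416), heading=270, 2 segment(s) drawn

Segment endpoints: x in {3, 10.053, 17.107}, y in {-22.416, -12.708, -3}
xmin=3, ymin=-22.416, xmax=17.107, ymax=-3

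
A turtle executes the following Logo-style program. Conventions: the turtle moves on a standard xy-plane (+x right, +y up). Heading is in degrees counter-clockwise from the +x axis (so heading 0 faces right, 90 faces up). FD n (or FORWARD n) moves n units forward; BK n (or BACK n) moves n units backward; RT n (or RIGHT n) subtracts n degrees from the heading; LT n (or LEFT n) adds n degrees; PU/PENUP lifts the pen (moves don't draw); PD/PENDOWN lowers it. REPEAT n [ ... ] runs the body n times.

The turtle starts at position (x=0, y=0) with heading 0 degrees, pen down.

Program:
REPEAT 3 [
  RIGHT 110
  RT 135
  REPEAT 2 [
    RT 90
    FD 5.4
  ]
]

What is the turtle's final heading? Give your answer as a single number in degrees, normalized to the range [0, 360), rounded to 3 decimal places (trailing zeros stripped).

Answer: 165

Derivation:
Executing turtle program step by step:
Start: pos=(0,0), heading=0, pen down
REPEAT 3 [
  -- iteration 1/3 --
  RT 110: heading 0 -> 250
  RT 135: heading 250 -> 115
  REPEAT 2 [
    -- iteration 1/2 --
    RT 90: heading 115 -> 25
    FD 5.4: (0,0) -> (4.894,2.282) [heading=25, draw]
    -- iteration 2/2 --
    RT 90: heading 25 -> 295
    FD 5.4: (4.894,2.282) -> (7.176,-2.612) [heading=295, draw]
  ]
  -- iteration 2/3 --
  RT 110: heading 295 -> 185
  RT 135: heading 185 -> 50
  REPEAT 2 [
    -- iteration 1/2 --
    RT 90: heading 50 -> 320
    FD 5.4: (7.176,-2.612) -> (11.313,-6.083) [heading=320, draw]
    -- iteration 2/2 --
    RT 90: heading 320 -> 230
    FD 5.4: (11.313,-6.083) -> (7.842,-10.22) [heading=230, draw]
  ]
  -- iteration 3/3 --
  RT 110: heading 230 -> 120
  RT 135: heading 120 -> 345
  REPEAT 2 [
    -- iteration 1/2 --
    RT 90: heading 345 -> 255
    FD 5.4: (7.842,-10.22) -> (6.444,-15.436) [heading=255, draw]
    -- iteration 2/2 --
    RT 90: heading 255 -> 165
    FD 5.4: (6.444,-15.436) -> (1.228,-14.038) [heading=165, draw]
  ]
]
Final: pos=(1.228,-14.038), heading=165, 6 segment(s) drawn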